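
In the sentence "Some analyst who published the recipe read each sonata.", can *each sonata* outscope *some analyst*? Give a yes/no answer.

Although the sentence contains a relative clause (*who published the recipe*), *each sonata* is outside it, in the matrix VP.
Ordinary QR to a clause-peripheral position gives the wide-scope LF for the lower DP.

Yes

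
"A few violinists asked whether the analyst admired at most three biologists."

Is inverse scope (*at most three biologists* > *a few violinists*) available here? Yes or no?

*at most three biologists* is embedded in the embedded question *whether the analyst admired at most three biologists*.
Embedded questions are wh-islands: a quantifier inside an indirect question cannot QR into the matrix clause.
So *at most three biologists* cannot raise high enough to outscope *a few violinists*; only the surface ordering *a few violinists* > *at most three biologists* is available.

No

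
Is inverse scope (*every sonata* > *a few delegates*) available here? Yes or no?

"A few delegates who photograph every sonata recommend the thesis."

The DP *every sonata* is contained in the relative clause *who photograph every sonata*.
QR out of a relative clause is ruled out by the relative-clause island constraint.
*every sonata* is confined to the island and cannot take scope over *a few delegates*.

No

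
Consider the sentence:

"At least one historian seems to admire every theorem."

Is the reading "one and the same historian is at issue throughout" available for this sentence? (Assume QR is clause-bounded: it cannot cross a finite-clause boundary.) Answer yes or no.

The paraphrase describes the scope ordering *at least one historian* > *every theorem*.
Nothing needs to raise for *at least one historian* > *every theorem*, so no island constraint is at stake.

Yes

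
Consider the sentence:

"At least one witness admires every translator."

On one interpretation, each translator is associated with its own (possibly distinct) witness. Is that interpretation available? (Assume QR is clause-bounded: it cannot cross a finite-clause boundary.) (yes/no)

Yes

This is the *every translator* > *at least one witness* reading.
*every translator* and *at least one witness* are in the same minimal clause.
Clause-internal QR can adjoin the lower DP above the subject, yielding the inverse reading.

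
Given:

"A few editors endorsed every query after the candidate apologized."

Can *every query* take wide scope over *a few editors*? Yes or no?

Yes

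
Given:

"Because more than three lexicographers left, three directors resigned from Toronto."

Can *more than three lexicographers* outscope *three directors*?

Structurally, *more than three lexicographers* is inside the adjunct clause *because more than three lexicographers left*.
The adjunct-island constraint bars QR out of an adverbial clause.
There is no licit LF on which *more than three lexicographers* c-commands *three directors*.

No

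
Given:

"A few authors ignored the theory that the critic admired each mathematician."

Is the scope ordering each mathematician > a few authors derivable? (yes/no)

No

The target quantifier *each mathematician* is part of the complex NP *the theory that the critic admired each mathematician*.
The Complex NP Constraint bars QR out of the complement clause of a noun.
The inverse ordering *each mathematician* > *a few authors* is therefore underivable.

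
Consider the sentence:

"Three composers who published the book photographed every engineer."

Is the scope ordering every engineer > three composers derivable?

Although the sentence contains a relative clause (*who published the book*), *every engineer* is outside it, in the matrix VP.
QR within a single clause is free, so the lower quantifier may take scope over the higher one.

Yes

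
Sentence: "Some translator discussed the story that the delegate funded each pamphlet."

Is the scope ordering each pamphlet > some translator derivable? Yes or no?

No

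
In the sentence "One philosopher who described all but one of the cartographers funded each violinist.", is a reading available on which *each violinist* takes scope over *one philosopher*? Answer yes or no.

Although the sentence contains a relative clause (*who described all but one of the cartographers*), *each violinist* is outside it, in the matrix VP.
Ordinary QR to a clause-peripheral position gives the wide-scope LF for the lower DP.
The sentence is scopally ambiguous between *one philosopher* > *each violinist* and *each violinist* > *one philosopher*.

Yes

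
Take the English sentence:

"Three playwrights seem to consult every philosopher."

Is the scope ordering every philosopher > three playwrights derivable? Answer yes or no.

Yes

Infinitival complements of raising predicates do not block QR; *every philosopher* and *three playwrights* are effectively clausemates.
With no island boundary between them, the object can take inverse scope over the subject via ordinary QR within the clause.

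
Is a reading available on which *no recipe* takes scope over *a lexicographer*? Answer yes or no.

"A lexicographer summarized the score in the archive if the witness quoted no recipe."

Structurally, *no recipe* is inside the adjunct clause *if the witness quoted no recipe*.
The adjunct-island constraint bars QR out of an adverbial clause.
*no recipe* > *a lexicographer* would require crossing that boundary, which is illicit.

No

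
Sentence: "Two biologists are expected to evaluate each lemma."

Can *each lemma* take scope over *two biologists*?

Infinitival complements of raising predicates do not block QR; *each lemma* and *two biologists* are effectively clausemates.
Ordinary QR to a clause-peripheral position gives the wide-scope LF for the lower DP.

Yes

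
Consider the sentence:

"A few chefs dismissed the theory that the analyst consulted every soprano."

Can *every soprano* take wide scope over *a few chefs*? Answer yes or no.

The DP *every soprano* is contained in the complex NP *the theory that the analyst consulted every soprano*.
The Complex NP Constraint bars QR out of the complement clause of a noun.
There is no licit LF on which *every soprano* c-commands *a few chefs*.

No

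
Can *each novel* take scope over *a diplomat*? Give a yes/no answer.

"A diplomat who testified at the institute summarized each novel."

The RC *who testified at the institute* is an island, but *each novel* is not inside it — it is the matrix object, a clausemate of *a diplomat*.
With no island boundary between them, the object can take inverse scope over the subject via ordinary QR within the clause.

Yes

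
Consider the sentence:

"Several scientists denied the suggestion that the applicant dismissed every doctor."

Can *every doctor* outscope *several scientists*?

No

Structurally, *every doctor* is inside the complex NP *the suggestion that the applicant dismissed every doctor*.
A that-clause complement to a noun is an island; QR cannot cross the NP boundary.
The inverse ordering *every doctor* > *several scientists* is therefore underivable.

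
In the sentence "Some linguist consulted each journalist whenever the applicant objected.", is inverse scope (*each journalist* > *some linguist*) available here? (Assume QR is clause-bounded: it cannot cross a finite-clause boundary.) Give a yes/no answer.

*each journalist* is a matrix argument; the adjunct is an island but the target quantifier is outside it.
Clause-internal QR can adjoin the lower DP above the subject, yielding the inverse reading.

Yes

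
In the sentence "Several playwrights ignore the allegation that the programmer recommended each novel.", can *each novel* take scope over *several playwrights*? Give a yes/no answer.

No

*each novel* is embedded in the complex NP *the allegation that the programmer recommended each novel*.
Noun-complement clauses are scope islands (the Complex NP Constraint): a quantifier inside one cannot scope into the matrix.
So *each novel* cannot raise to a position above *several playwrights*.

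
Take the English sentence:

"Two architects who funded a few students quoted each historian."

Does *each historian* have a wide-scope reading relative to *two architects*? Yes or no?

Yes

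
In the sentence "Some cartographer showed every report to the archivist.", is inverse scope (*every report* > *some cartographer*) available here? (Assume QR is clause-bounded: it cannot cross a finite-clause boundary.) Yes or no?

Yes

*every report* is the matrix object and *some cartographer* the matrix subject; the two are clausemates.
QR within a single clause is free, so the lower quantifier may take scope over the higher one.
So *every report* > *some cartographer* is among the available readings.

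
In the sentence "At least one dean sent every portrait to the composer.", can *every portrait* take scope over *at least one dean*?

Yes

*every portrait* is the matrix object and *at least one dean* the matrix subject; the two are clausemates.
Clause-internal QR can adjoin the lower DP above the subject, yielding the inverse reading.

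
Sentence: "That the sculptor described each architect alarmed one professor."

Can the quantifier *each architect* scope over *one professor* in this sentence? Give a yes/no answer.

Structurally, *each architect* is inside the sentential subject *that the sculptor described each architect*.
Clausal subjects are scope islands; QR from inside the subject into the matrix is barred.
There is no licit LF on which *each architect* c-commands *one professor*.

No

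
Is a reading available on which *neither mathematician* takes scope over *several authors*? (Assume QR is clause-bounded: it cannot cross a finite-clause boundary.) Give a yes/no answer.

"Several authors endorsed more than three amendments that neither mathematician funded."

The DP *neither mathematician* is contained in the relative clause *that neither mathematician funded* modifying *more than three amendments*.
Relative clauses block scope extraction: QR cannot target a position outside the modified NP.
There is no licit LF on which *neither mathematician* c-commands *several authors*.

No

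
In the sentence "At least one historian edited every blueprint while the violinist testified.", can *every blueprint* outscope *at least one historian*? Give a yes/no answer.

*every blueprint* is a matrix argument; the adjunct is an island but the target quantifier is outside it.
Since no island is crossed, the inverse ordering is licensed alongside surface scope.
The sentence is scopally ambiguous between *at least one historian* > *every blueprint* and *every blueprint* > *at least one historian*.

Yes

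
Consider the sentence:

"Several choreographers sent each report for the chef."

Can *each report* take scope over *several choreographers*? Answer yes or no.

*each report* and *several choreographers* are in the same minimal clause.
No island intervenes, so both surface and inverse scope are derivable.
Both orderings are possible: *several choreographers* > *each report* and *each report* > *several choreographers*.

Yes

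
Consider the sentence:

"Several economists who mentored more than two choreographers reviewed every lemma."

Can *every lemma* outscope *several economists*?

Yes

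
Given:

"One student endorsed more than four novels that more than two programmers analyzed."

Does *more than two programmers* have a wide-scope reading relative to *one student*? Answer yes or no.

*more than two programmers* occurs within the relative clause *that more than two programmers analyzed* modifying *more than four novels*.
Relative clauses are scope islands: a quantifier cannot QR out of a relative clause to take scope in the matrix clause.
Hence only narrow scope for *more than two programmers* (under *one student*) survives.

No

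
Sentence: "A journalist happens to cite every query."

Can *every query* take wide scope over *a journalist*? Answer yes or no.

Raising constructions are monoclausal for scope purposes; *every query* is not separated from *a journalist* by any island.
Ordinary QR to a clause-peripheral position gives the wide-scope LF for the lower DP.
Both orderings are possible: *a journalist* > *every query* and *every query* > *a journalist*.

Yes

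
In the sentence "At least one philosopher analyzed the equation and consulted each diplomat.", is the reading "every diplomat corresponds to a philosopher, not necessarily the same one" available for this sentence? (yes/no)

No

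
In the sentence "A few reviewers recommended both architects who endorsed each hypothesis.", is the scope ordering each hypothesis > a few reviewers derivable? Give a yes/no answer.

No

*each hypothesis* is embedded in the relative clause *who endorsed each hypothesis* modifying *both architects*.
The relative clause forms an island for QR, so the quantifier is confined to the head noun's restrictor.
*each hypothesis* is confined to the island and cannot take scope over *a few reviewers*.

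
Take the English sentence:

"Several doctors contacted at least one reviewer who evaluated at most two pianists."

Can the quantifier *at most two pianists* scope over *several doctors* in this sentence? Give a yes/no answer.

No

Structurally, *at most two pianists* is inside the relative clause *who evaluated at most two pianists* modifying *at least one reviewer*.
The relative clause forms an island for QR, so the quantifier is confined to the head noun's restrictor.
*at most two pianists* > *several doctors* would require crossing that boundary, which is illicit.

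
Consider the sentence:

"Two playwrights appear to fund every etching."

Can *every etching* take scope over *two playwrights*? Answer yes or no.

Infinitival complements of raising predicates do not block QR; *every etching* and *two playwrights* are effectively clausemates.
Ordinary QR to a clause-peripheral position gives the wide-scope LF for the lower DP.

Yes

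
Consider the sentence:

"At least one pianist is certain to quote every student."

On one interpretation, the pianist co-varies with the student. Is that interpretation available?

The paraphrase describes the scope ordering *every student* > *at least one pianist*.
*every student* is the object of the infinitival complement of a raising predicate; raising infinitives are transparent for QR, so the two DPs are in effect clausemates.
Since no island is crossed, the inverse ordering is licensed alongside surface scope.

Yes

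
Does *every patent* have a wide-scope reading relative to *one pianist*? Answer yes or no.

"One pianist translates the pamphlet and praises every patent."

No

*every patent* occurs within one conjunct of the coordinate structure (*praises every patent*).
Coordinate structures are islands for non-across-the-board movement, QR included.
*every patent* > *one pianist* would require crossing that boundary, which is illicit.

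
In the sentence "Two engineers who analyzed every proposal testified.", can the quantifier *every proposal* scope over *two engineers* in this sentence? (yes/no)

No

The target quantifier *every proposal* is part of the relative clause *who analyzed every proposal*.
A relative clause is a scope island — quantifier raising cannot cross its boundary.
The inverse ordering *every proposal* > *two engineers* is therefore underivable.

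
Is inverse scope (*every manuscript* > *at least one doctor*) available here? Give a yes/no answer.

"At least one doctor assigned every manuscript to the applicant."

Yes

*every manuscript* is the matrix object and *at least one doctor* the matrix subject; the two are clausemates.
Since no island is crossed, the inverse ordering is licensed alongside surface scope.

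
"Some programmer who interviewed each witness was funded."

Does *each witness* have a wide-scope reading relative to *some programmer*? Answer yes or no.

No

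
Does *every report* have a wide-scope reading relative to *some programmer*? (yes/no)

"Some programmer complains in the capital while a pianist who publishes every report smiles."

*every report* is embedded in the relative clause *who publishes every report*, which is itself inside the adjunct *while a pianist who publishes every report smiles*.
Both the relative clause and the enclosing adjunct are scope islands; QR cannot cross either.
So *every report* cannot raise to a position above *some programmer*.
(Only the surface reading survives: one fixed programmer with respect to all the relevant reports.)

No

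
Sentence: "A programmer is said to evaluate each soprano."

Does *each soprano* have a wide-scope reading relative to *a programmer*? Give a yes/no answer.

*each soprano* is inside a raising infinitive, which is transparent to QR (no CP barrier), so it behaves as a matrix argument.
With no island boundary between them, the object can take inverse scope over the subject via ordinary QR within the clause.

Yes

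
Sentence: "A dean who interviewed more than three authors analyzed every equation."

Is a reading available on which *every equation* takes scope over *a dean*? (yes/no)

Yes

*every equation* sits in the matrix clause, not in the relative clause on *a dean*.
QR within a single clause is free, so the lower quantifier may take scope over the higher one.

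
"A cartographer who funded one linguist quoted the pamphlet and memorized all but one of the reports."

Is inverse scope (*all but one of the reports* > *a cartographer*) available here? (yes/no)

No

Structurally, *all but one of the reports* is inside one conjunct of the coordinate structure (*memorized all but one of the reports*).
QR out of a conjunct would have to apply non-ATB, which the CSC forbids.
Hence only narrow scope for *all but one of the reports* (under *a cartographer*) survives.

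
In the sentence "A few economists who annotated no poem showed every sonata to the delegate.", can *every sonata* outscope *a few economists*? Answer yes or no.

Yes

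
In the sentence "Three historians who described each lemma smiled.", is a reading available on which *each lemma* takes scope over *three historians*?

*each lemma* occurs within the relative clause *who described each lemma*.
Relative clauses are scope islands: a quantifier cannot QR out of a relative clause to take scope in the matrix clause.
So *each lemma* cannot raise high enough to outscope *three historians*; only the surface ordering *three historians* > *each lemma* is available.

No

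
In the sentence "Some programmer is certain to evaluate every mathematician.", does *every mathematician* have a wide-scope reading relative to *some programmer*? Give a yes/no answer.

Infinitival complements of raising predicates do not block QR; *every mathematician* and *some programmer* are effectively clausemates.
Ordinary QR to a clause-peripheral position gives the wide-scope LF for the lower DP.

Yes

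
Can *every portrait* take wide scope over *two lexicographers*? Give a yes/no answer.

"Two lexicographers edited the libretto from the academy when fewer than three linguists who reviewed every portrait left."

No

The DP *every portrait* is contained in the relative clause *who reviewed every portrait*, which is itself inside the adjunct *when fewer than three linguists who reviewed every portrait left*.
The quantifier would have to escape first the RC and then the adjunct — two independent island violations.
Hence only narrow scope for *every portrait* (under *two lexicographers*) survives.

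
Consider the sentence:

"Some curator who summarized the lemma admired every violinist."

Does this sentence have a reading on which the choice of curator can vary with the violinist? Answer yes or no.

That reading corresponds to *every violinist* > *some curator*.
*every violinist* sits in the matrix clause, not in the relative clause on *some curator*.
With no island boundary between them, the object can take inverse scope over the subject via ordinary QR within the clause.
So *every violinist* > *some curator* is among the available readings.

Yes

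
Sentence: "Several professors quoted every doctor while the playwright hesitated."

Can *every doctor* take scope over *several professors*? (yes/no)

Yes

The adjunct clause does not contain *every doctor*, which is the matrix object.
No island intervenes, so both surface and inverse scope are derivable.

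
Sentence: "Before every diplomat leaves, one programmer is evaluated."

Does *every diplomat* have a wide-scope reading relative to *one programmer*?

No

Structurally, *every diplomat* is inside the adjunct clause *before every diplomat leaves*.
Adjunct clauses are scope islands: a quantifier inside an adjunct cannot raise into the matrix clause.
*every diplomat* is confined to the island and cannot take scope over *one programmer*.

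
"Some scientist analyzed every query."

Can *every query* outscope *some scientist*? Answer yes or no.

Yes

*every query* and *some scientist* are in the same minimal clause.
Clause-internal QR can adjoin the lower DP above the subject, yielding the inverse reading.
So *every query* > *some scientist* is among the available readings.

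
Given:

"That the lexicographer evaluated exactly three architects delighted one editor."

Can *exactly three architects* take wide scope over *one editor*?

No

*exactly three architects* sits inside the sentential subject *that the lexicographer evaluated exactly three architects*.
The subject-island constraint blocks QR out of a clausal subject.
So *exactly three architects* cannot raise to a position above *one editor*.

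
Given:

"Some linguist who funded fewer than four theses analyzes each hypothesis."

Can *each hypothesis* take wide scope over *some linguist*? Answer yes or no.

The RC *who funded fewer than four theses* is an island, but *each hypothesis* is not inside it — it is the matrix object, a clausemate of *some linguist*.
Nothing blocks QR of the lower DP to a position above the higher one, so inverse scope is available.

Yes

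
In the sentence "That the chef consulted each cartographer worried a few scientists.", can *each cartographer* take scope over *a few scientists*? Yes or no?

Structurally, *each cartographer* is inside the sentential subject *that the chef consulted each cartographer*.
Clausal subjects are scope islands; QR from inside the subject into the matrix is barred.
There is no licit LF on which *each cartographer* c-commands *a few scientists*.

No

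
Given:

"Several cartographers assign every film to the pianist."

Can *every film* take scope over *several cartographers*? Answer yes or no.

*every film* is the matrix object and *several cartographers* the matrix subject; the two are clausemates.
QR within a single clause is free, so the lower quantifier may take scope over the higher one.
Both orderings are possible: *several cartographers* > *every film* and *every film* > *several cartographers*.

Yes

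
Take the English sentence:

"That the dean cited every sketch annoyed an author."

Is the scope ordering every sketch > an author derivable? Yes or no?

The DP *every sketch* is contained in the sentential subject *that the dean cited every sketch*.
Subjects — clausal subjects included — are islands for extraction, and QR is no exception.
There is no licit LF on which *every sketch* c-commands *an author*.

No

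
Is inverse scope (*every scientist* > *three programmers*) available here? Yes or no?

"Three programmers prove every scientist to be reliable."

Yes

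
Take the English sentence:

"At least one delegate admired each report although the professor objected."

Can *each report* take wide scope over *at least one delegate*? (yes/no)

Neither queried DP is inside the adjunct, so the adjunct-island constraint does not apply.
Since no island is crossed, the inverse ordering is licensed alongside surface scope.

Yes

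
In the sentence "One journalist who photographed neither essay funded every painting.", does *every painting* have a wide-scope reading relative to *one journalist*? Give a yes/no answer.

Yes

Although the sentence contains a relative clause (*who photographed neither essay*), *every painting* is outside it, in the matrix VP.
QR within a single clause is free, so the lower quantifier may take scope over the higher one.
So *every painting* > *one journalist* is among the available readings.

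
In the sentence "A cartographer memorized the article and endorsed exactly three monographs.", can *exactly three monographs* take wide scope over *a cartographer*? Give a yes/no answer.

No

Structurally, *exactly three monographs* is inside one conjunct of the coordinate structure (*endorsed exactly three monographs*).
A quantifier cannot raise out of one conjunct of a coordination across the whole coordinate structure — the CSC applies to QR.
There is no licit LF on which *exactly three monographs* c-commands *a cartographer*.
(Only the surface reading survives: one fixed cartographer with respect to all the relevant monographs.)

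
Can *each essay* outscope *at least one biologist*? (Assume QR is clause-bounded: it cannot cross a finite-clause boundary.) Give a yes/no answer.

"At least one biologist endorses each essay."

Yes

Both DPs are arguments of the same predicate; there is no clause or island boundary between them.
No island intervenes, so both surface and inverse scope are derivable.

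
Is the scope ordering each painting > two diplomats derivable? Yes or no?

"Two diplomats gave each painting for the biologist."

*each painting* and *two diplomats* are in the same minimal clause.
No island intervenes, so both surface and inverse scope are derivable.

Yes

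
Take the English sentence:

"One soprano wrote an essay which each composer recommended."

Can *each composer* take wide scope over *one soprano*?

The DP *each composer* is contained in the relative clause *which each composer recommended* modifying *an essay*.
Quantifiers inside a relative clause are trapped there; the RC boundary blocks QR.
Hence only narrow scope for *each composer* (under *one soprano*) survives.

No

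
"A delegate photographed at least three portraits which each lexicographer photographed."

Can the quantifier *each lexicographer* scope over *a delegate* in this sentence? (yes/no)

*each lexicographer* is embedded in the relative clause *which each lexicographer photographed* modifying *at least three portraits*.
Relative clauses block scope extraction: QR cannot target a position outside the modified NP.
So *each lexicographer* cannot raise high enough to outscope *a delegate*; only the surface ordering *a delegate* > *each lexicographer* is available.

No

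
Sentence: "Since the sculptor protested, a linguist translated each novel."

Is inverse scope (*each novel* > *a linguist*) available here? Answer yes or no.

*each novel* is a matrix argument; the adjunct is an island but the target quantifier is outside it.
With no island boundary between them, the object can take inverse scope over the subject via ordinary QR within the clause.
Both orderings are possible: *a linguist* > *each novel* and *each novel* > *a linguist*.

Yes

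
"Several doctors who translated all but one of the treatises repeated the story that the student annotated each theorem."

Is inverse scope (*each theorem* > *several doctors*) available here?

*each theorem* sits inside the complex NP *the story that the student annotated each theorem*.
Noun-complement clauses are scope islands (the Complex NP Constraint): a quantifier inside one cannot scope into the matrix.
*each theorem* is confined to the island and cannot take scope over *several doctors*.

No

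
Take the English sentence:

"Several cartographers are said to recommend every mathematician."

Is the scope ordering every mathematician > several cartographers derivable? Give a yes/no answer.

The matrix predicate is a raising verb, whose infinitival complement is not a scope island — *every mathematician* can QR into the matrix clause.
With no island boundary between them, the object can take inverse scope over the subject via ordinary QR within the clause.
So *every mathematician* > *several cartographers* is among the available readings.

Yes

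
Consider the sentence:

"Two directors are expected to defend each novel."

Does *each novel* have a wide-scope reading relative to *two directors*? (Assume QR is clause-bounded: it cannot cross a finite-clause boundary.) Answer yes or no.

*each novel* is the object of the infinitival complement of a raising predicate; raising infinitives are transparent for QR, so the two DPs are in effect clausemates.
Clause-internal QR can adjoin the lower DP above the subject, yielding the inverse reading.
Both orderings are possible: *two directors* > *each novel* and *each novel* > *two directors*.

Yes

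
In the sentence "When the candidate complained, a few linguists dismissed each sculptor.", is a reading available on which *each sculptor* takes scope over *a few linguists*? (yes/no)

Yes

*each sculptor* is a matrix argument; the adjunct is an island but the target quantifier is outside it.
Since no island is crossed, the inverse ordering is licensed alongside surface scope.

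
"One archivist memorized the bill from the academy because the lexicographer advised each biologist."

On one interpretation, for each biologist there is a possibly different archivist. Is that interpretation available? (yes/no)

The paraphrase describes the scope ordering *each biologist* > *one archivist*.
The target quantifier *each biologist* is part of the adjunct clause *because the lexicographer advised each biologist*.
Since the clause is an adjunct (not a complement), the Adjunct Condition blocks QR across its edge.
*each biologist* is confined to the island and cannot take scope over *one archivist*.

No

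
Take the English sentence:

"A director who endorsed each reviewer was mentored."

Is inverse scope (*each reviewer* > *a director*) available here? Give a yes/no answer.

*each reviewer* occurs within the relative clause *who endorsed each reviewer*.
A relative clause is a scope island — quantifier raising cannot cross its boundary.
*each reviewer* > *a director* would require crossing that boundary, which is illicit.
(Only the surface reading survives: one fixed director with respect to all the relevant reviewers.)

No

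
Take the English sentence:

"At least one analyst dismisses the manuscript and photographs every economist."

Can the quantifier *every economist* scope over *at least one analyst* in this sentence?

*every economist* sits inside one conjunct of the coordinate structure (*photographs every economist*).
Coordinate structures are islands for non-across-the-board movement, QR included.
So *every economist* cannot raise high enough to outscope *at least one analyst*; only the surface ordering *at least one analyst* > *every economist* is available.

No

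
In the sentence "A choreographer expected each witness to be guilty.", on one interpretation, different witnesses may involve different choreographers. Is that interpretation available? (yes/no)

Yes

The paraphrase describes the scope ordering *each witness* > *a choreographer*.
ECM infinitives lack a CP barrier, so *each witness* can QR over the matrix subject *a choreographer*.
Nothing blocks QR of the lower DP to a position above the higher one, so inverse scope is available.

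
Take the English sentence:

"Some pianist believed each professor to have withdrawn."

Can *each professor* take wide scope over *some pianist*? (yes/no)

Yes

*each professor* is an ECM subject; ECM complements are not islands, and the embedded quantifier may take matrix scope.
Clause-internal QR can adjoin the lower DP above the subject, yielding the inverse reading.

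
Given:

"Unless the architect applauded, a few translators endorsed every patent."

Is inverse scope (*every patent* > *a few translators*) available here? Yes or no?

Yes

The adjunct clause does not contain *every patent*, which is the matrix object.
Nothing blocks QR of the lower DP to a position above the higher one, so inverse scope is available.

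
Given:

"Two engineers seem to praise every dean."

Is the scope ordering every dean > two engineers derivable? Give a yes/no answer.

*every dean* is inside a raising infinitive, which is transparent to QR (no CP barrier), so it behaves as a matrix argument.
With no island boundary between them, the object can take inverse scope over the subject via ordinary QR within the clause.
Both orderings are possible: *two engineers* > *every dean* and *every dean* > *two engineers*.

Yes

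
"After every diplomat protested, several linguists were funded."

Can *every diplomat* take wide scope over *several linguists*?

*every diplomat* is embedded in the adjunct clause *after every diplomat protested*.
Scope out of an adjunct clause is unavailable: QR respects the adjunct-island constraint.
*every diplomat* is confined to the island and cannot take scope over *several linguists*.

No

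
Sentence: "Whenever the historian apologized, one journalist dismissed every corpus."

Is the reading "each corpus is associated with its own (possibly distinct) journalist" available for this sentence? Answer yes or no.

Yes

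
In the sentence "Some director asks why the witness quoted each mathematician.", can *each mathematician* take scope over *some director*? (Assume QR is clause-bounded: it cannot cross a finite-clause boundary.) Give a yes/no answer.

No

*each mathematician* is embedded in the embedded question *why the witness quoted each mathematician*.
An indirect question is a wh-island; the filled [Spec,CP] blocks QR across the CP edge.
There is no licit LF on which *each mathematician* c-commands *some director*.
(Only the surface reading survives: one fixed director with respect to all the relevant mathematicians.)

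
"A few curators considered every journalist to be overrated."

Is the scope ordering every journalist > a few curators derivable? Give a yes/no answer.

*every journalist* is an ECM subject; ECM complements are not islands, and the embedded quantifier may take matrix scope.
Nothing blocks QR of the lower DP to a position above the higher one, so inverse scope is available.

Yes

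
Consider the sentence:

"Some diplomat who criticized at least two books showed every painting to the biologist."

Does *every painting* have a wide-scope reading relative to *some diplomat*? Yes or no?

*every painting* is a matrix argument; only *some diplomat* is modified by the relative clause *who criticized at least two books*, so the RC island is irrelevant to the target quantifier.
Ordinary QR to a clause-peripheral position gives the wide-scope LF for the lower DP.
Both orderings are possible: *some diplomat* > *every painting* and *every painting* > *some diplomat*.

Yes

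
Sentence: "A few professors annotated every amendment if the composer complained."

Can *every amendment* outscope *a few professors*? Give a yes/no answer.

Yes

Neither queried DP is inside the adjunct, so the adjunct-island constraint does not apply.
Ordinary QR to a clause-peripheral position gives the wide-scope LF for the lower DP.
Both orderings are possible: *a few professors* > *every amendment* and *every amendment* > *a few professors*.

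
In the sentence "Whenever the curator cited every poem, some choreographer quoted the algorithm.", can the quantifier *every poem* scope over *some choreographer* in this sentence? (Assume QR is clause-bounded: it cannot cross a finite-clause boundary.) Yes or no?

No

*every poem* is embedded in the adjunct clause *whenever the curator cited every poem*.
Adjuncts are opaque for quantifier raising; a quantifier in an adjunct stays inside it.
The ordering *every poem* > *some choreographer* is therefore underivable.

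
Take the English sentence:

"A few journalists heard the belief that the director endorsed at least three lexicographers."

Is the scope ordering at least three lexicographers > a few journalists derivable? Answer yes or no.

The DP *at least three lexicographers* is contained in the complex NP *the belief that the director endorsed at least three lexicographers*.
Noun-complement clauses are scope islands (the Complex NP Constraint): a quantifier inside one cannot scope into the matrix.
So *at least three lexicographers* cannot raise high enough to outscope *a few journalists*; only the surface ordering *a few journalists* > *at least three lexicographers* is available.

No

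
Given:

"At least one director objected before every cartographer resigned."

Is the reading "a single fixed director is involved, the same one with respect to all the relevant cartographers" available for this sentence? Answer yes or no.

Yes

The paraphrase describes the scope ordering *at least one director* > *every cartographer*.
That is the surface-scope ordering, which is always one of the available readings — island constraints only ever restrict inverse scope.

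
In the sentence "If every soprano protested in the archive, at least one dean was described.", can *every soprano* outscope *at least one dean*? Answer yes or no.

No

Structurally, *every soprano* is inside the adjunct clause *if every soprano protested in the archive*.
Adjunct clauses are scope islands: a quantifier inside an adjunct cannot raise into the matrix clause.
The ordering *every soprano* > *at least one dean* is therefore underivable.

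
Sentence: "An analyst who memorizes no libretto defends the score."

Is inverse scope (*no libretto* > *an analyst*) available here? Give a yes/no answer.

No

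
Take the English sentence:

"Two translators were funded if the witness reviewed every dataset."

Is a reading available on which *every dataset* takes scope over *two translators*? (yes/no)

No

*every dataset* is embedded in the adjunct clause *if the witness reviewed every dataset*.
Adjunct clauses are scope islands: a quantifier inside an adjunct cannot raise into the matrix clause.
The inverse ordering *every dataset* > *two translators* is therefore underivable.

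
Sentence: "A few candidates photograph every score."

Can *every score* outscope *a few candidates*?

*every score* and *a few candidates* are in the same minimal clause.
With no island boundary between them, the object can take inverse scope over the subject via ordinary QR within the clause.

Yes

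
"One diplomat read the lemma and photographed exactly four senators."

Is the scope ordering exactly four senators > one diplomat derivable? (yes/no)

No

Structurally, *exactly four senators* is inside one conjunct of the coordinate structure (*photographed exactly four senators*).
QR out of a conjunct would have to apply non-ATB, which the CSC forbids.
*exactly four senators* > *one diplomat* would require crossing that boundary, which is illicit.
(Only the surface reading survives: one fixed diplomat with respect to all the relevant senators.)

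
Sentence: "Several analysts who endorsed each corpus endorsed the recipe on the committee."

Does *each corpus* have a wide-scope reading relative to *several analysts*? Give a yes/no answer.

No

*each corpus* occurs within the relative clause *who endorsed each corpus*.
Relative clauses block scope extraction: QR cannot target a position outside the modified NP.
So the wide-scope reading for *each corpus* is blocked.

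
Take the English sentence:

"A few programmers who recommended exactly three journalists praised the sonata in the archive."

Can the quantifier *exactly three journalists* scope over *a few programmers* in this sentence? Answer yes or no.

Structurally, *exactly three journalists* is inside the relative clause *who recommended exactly three journalists*.
QR out of a relative clause is ruled out by the relative-clause island constraint.
There is no licit LF on which *exactly three journalists* c-commands *a few programmers*.

No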